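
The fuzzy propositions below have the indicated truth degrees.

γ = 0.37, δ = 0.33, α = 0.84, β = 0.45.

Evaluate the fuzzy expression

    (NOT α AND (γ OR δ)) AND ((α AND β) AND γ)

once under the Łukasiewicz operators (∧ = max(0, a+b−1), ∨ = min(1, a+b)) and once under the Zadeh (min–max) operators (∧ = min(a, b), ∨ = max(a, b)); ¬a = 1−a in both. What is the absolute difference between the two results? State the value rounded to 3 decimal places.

Under Łukasiewicz:
  NOT α = 1 − 0.84 = 0.16
  γ OR δ = min(1, a+b) on (0.37, 0.33) = 0.70
  NOT α AND (γ OR δ) = max(0, a+b−1) on (0.16, 0.70) = 0.00
  α AND β = max(0, a+b−1) on (0.84, 0.45) = 0.29
  (α AND β) AND γ = max(0, a+b−1) on (0.29, 0.37) = 0.00
  (NOT α AND (γ OR δ)) AND ((α AND β) AND γ) = max(0, a+b−1) on (0.00, 0.00) = 0.00
  → value = 0.0000
Under Zadeh (min–max):
  NOT α = 1 − 0.84 = 0.16
  γ OR δ = max(a, b) on (0.37, 0.33) = 0.37
  NOT α AND (γ OR δ) = min(a, b) on (0.16, 0.37) = 0.16
  α AND β = min(a, b) on (0.84, 0.45) = 0.45
  (α AND β) AND γ = min(a, b) on (0.45, 0.37) = 0.37
  (NOT α AND (γ OR δ)) AND ((α AND β) AND γ) = min(a, b) on (0.16, 0.37) = 0.16
  → value = 0.1600
|0.0000 − 0.1600| = 0.160

0.160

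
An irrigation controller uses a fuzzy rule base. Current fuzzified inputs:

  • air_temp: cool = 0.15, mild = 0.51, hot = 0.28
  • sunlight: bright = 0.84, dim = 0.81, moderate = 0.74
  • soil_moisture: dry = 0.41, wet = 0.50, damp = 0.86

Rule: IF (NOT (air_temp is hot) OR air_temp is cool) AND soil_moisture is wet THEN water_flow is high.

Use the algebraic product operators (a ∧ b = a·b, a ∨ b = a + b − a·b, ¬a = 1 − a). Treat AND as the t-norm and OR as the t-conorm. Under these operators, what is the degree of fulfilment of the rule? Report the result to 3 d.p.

firing strength: (¬hot=1−0.28=0.72 OR cool=0.15) = 0.7620; AND[a·b] with wet=0.50 → w = 0.3810

0.381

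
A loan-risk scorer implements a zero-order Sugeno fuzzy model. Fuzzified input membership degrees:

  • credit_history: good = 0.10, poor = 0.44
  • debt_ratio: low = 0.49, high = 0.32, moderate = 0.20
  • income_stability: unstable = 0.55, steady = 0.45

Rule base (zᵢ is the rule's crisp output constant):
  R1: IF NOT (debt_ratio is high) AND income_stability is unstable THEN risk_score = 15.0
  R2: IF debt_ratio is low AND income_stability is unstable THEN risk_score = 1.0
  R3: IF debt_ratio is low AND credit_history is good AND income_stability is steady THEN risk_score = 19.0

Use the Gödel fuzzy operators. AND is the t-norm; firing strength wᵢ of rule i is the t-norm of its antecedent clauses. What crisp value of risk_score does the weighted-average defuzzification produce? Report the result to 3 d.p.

9.333

R1 (z=15.0): ¬high=1−0.32=0.68, unstable=0.55; AND[min(a, b)] → w = 0.55
R2 (z=1.0): low=0.49, unstable=0.55; AND[min(a, b)] → w = 0.49
R3 (z=19.0): low=0.49, good=0.10, steady=0.45; AND[min(a, b)] → w = 0.10
Weighted average = (0.55·15.0 + 0.49·1.0 + 0.10·19.0) / (0.55 + 0.49 + 0.10)
  = 10.6400 / 1.1400 = 9.333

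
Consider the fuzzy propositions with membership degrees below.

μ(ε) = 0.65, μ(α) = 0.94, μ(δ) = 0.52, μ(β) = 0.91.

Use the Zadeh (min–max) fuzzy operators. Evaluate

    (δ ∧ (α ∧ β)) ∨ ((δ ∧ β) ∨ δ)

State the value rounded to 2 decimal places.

0.52

α ∧ β = min(a, b) on (0.94, 0.91) = 0.91
δ ∧ (α ∧ β) = min(a, b) on (0.52, 0.91) = 0.52
δ ∧ β = min(a, b) on (0.52, 0.91) = 0.52
(δ ∧ β) ∨ δ = max(a, b) on (0.52, 0.52) = 0.52
(δ ∧ (α ∧ β)) ∨ ((δ ∧ β) ∨ δ) = max(a, b) on (0.52, 0.52) = 0.52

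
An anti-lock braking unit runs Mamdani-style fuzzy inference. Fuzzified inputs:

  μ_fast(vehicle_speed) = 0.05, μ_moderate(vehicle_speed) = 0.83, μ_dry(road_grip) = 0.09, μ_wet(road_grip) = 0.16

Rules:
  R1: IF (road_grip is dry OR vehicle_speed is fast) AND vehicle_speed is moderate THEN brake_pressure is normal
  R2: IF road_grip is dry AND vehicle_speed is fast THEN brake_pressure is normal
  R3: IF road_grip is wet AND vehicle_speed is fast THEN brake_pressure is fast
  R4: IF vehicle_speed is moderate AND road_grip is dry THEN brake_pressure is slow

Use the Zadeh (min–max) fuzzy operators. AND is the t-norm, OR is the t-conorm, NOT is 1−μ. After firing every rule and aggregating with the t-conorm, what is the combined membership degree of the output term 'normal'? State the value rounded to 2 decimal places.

0.09

R1: (dry=0.09 OR fast=0.05) = 0.09; AND[min(a, b)] with moderate=0.83 → w = 0.09
R2: dry=0.09, fast=0.05; AND[min(a, b)] → w = 0.05
R3: wet=0.16, fast=0.05; AND[min(a, b)] → w = 0.05
R4: moderate=0.83, dry=0.09; AND[min(a, b)] → w = 0.09
Rules with consequent 'normal': {R1, R2} → strengths 0.09, 0.05
Aggregate via t-conorm [max(a, b)]: 0.09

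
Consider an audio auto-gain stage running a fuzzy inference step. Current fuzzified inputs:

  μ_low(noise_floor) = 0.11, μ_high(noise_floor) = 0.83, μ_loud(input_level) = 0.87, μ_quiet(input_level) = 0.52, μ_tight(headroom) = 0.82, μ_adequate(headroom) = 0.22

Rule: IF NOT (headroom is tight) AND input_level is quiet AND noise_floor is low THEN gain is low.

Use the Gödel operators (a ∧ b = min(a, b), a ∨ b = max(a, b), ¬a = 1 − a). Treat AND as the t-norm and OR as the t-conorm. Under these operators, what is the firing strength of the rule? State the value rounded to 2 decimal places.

firing strength: ¬tight=1−0.82=0.18, quiet=0.52, low=0.11; AND[min(a, b)] → w = 0.11

0.11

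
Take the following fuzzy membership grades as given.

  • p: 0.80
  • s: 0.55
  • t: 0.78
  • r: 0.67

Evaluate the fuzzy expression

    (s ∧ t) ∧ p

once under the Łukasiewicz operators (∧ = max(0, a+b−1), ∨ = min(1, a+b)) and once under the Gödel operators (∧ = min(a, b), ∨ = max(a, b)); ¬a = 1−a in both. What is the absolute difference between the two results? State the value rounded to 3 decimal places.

Under Łukasiewicz:
  s ∧ t = max(0, a+b−1) on (0.55, 0.78) = 0.33
  (s ∧ t) ∧ p = max(0, a+b−1) on (0.33, 0.80) = 0.13
  → value = 0.1300
Under Gödel:
  s ∧ t = min(a, b) on (0.55, 0.78) = 0.55
  (s ∧ t) ∧ p = min(a, b) on (0.55, 0.80) = 0.55
  → value = 0.5500
|0.1300 − 0.5500| = 0.420

0.420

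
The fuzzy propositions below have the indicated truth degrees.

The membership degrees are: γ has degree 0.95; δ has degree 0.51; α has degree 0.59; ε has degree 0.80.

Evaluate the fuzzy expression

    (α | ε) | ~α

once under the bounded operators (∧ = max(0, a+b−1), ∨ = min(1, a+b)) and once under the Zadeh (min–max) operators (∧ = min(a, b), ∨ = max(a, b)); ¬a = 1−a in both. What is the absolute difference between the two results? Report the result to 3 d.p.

0.200

Under bounded:
  α | ε = min(1, a+b) on (0.59, 0.80) = 1.00
  ~α = 1 − 0.59 = 0.41
  (α | ε) | ~α = min(1, a+b) on (1.00, 0.41) = 1.00
  → value = 1.0000
Under Zadeh (min–max):
  α | ε = max(a, b) on (0.59, 0.80) = 0.80
  ~α = 1 − 0.59 = 0.41
  (α | ε) | ~α = max(a, b) on (0.80, 0.41) = 0.80
  → value = 0.8000
|1.0000 − 0.8000| = 0.200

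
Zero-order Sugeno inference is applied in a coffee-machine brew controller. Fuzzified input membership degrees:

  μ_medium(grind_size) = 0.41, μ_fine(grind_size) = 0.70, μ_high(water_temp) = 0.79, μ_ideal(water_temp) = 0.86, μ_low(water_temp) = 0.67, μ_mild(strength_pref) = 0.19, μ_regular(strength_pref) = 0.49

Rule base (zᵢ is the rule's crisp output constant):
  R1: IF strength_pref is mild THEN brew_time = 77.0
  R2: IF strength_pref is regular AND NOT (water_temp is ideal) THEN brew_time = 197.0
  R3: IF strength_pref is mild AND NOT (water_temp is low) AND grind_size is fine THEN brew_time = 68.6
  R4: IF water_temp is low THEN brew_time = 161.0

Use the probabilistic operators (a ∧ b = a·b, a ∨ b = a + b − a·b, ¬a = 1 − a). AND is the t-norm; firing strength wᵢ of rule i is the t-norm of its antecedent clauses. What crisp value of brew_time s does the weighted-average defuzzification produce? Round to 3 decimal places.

142.958

R1 (z=77.0): mild=0.19 → w = 0.1900
R2 (z=197.0): regular=0.49, ¬ideal=1−0.86=0.14; AND[a·b] → w = 0.0686
R3 (z=68.6): mild=0.19, ¬low=1−0.67=0.33, fine=0.70; AND[a·b] → w = 0.0439
R4 (z=161.0): low=0.67 → w = 0.6700
Weighted average = (0.1900·77.0 + 0.0686·197.0 + 0.0439·68.6 + 0.6700·161.0) / (0.1900 + 0.0686 + 0.0439 + 0.6700)
  = 139.0251 / 0.9725 = 142.958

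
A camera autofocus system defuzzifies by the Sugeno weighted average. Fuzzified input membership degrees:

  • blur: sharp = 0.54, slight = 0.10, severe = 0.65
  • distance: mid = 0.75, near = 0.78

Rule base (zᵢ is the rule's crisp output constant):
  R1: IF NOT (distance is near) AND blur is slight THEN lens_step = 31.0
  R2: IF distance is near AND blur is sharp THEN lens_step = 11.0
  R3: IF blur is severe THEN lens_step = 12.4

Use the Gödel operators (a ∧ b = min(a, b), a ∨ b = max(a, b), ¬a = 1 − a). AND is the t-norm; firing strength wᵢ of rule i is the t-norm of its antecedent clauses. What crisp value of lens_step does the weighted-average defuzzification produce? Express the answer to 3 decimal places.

13.256

R1 (z=31.0): ¬near=1−0.78=0.22, slight=0.10; AND[min(a, b)] → w = 0.10
R2 (z=11.0): near=0.78, sharp=0.54; AND[min(a, b)] → w = 0.54
R3 (z=12.4): severe=0.65 → w = 0.65
Weighted average = (0.10·31.0 + 0.54·11.0 + 0.65·12.4) / (0.10 + 0.54 + 0.65)
  = 17.1000 / 1.2900 = 13.256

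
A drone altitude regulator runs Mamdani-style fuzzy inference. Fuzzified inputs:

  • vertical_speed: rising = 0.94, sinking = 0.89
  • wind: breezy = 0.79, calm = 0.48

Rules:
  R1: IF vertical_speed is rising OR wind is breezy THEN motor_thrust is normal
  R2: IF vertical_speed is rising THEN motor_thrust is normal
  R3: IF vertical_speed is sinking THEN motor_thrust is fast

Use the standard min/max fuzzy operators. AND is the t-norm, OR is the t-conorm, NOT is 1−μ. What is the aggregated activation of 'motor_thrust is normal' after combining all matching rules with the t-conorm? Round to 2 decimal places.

0.94

R1: rising=0.94, breezy=0.79; OR[max(a, b)] → w = 0.94
R2: rising=0.94 → w = 0.94
R3: sinking=0.89 → w = 0.89
Rules with consequent 'normal': {R1, R2} → strengths 0.94, 0.94
Aggregate via t-conorm [max(a, b)]: 0.94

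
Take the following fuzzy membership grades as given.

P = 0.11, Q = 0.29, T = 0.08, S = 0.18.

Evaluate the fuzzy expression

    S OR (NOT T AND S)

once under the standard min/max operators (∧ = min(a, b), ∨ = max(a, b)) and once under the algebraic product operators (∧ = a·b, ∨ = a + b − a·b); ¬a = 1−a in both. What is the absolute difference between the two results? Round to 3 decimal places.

0.136

Under standard min/max:
  NOT T = 1 − 0.08 = 0.92
  NOT T AND S = min(a, b) on (0.92, 0.18) = 0.18
  S OR (NOT T AND S) = max(a, b) on (0.18, 0.18) = 0.18
  → value = 0.1800
Under algebraic product:
  NOT T = 1 − 0.0800 = 0.9200
  NOT T AND S = a·b on (0.9200, 0.1800) = 0.1656
  S OR (NOT T AND S) = a + b − a·b on (0.1800, 0.1656) = 0.3158
  → value = 0.3158
|0.1800 − 0.3158| = 0.136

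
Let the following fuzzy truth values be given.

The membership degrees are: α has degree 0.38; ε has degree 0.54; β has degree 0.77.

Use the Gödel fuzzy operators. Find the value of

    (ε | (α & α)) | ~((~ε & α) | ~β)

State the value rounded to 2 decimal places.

α & α = min(a, b) on (0.38, 0.38) = 0.38
ε | (α & α) = max(a, b) on (0.54, 0.38) = 0.54
~ε = 1 − 0.54 = 0.46
~ε & α = min(a, b) on (0.46, 0.38) = 0.38
~β = 1 − 0.77 = 0.23
(~ε & α) | ~β = max(a, b) on (0.38, 0.23) = 0.38
~((~ε & α) | ~β) = 1 − 0.38 = 0.62
(ε | (α & α)) | ~((~ε & α) | ~β) = max(a, b) on (0.54, 0.62) = 0.62

0.62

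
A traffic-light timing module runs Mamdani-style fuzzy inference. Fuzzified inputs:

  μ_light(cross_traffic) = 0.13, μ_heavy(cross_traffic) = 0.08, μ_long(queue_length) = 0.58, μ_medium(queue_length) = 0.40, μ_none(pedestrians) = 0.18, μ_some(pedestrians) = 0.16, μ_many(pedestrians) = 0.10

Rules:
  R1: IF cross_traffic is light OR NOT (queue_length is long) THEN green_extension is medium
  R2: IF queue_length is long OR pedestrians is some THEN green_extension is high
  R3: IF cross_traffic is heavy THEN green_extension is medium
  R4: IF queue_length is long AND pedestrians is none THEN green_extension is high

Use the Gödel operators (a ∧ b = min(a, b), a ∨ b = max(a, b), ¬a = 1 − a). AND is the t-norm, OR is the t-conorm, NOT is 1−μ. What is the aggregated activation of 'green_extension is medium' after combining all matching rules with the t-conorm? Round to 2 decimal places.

R1: light=0.13, ¬long=1−0.58=0.42; OR[max(a, b)] → w = 0.42
R2: long=0.58, some=0.16; OR[max(a, b)] → w = 0.58
R3: heavy=0.08 → w = 0.08
R4: long=0.58, none=0.18; AND[min(a, b)] → w = 0.18
Rules with consequent 'medium': {R1, R3} → strengths 0.42, 0.08
Aggregate via t-conorm [max(a, b)]: 0.42

0.42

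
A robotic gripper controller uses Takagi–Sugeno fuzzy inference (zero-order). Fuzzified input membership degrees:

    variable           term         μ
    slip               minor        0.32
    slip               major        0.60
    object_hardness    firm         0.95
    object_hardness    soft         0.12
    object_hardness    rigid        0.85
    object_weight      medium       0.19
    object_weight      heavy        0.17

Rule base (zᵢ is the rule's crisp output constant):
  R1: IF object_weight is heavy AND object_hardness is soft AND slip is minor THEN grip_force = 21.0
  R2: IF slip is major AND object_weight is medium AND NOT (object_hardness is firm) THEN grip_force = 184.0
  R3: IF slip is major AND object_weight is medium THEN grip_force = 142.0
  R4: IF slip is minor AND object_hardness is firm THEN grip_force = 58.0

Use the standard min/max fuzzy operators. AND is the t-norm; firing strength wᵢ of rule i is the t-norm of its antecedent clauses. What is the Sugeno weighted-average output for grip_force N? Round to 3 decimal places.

84.206

R1 (z=21.0): heavy=0.17, soft=0.12, minor=0.32; AND[min(a, b)] → w = 0.12
R2 (z=184.0): major=0.60, medium=0.19, ¬firm=1−0.95=0.05; AND[min(a, b)] → w = 0.05
R3 (z=142.0): major=0.60, medium=0.19; AND[min(a, b)] → w = 0.19
R4 (z=58.0): minor=0.32, firm=0.95; AND[min(a, b)] → w = 0.32
Weighted average = (0.12·21.0 + 0.05·184.0 + 0.19·142.0 + 0.32·58.0) / (0.12 + 0.05 + 0.19 + 0.32)
  = 57.2600 / 0.6800 = 84.206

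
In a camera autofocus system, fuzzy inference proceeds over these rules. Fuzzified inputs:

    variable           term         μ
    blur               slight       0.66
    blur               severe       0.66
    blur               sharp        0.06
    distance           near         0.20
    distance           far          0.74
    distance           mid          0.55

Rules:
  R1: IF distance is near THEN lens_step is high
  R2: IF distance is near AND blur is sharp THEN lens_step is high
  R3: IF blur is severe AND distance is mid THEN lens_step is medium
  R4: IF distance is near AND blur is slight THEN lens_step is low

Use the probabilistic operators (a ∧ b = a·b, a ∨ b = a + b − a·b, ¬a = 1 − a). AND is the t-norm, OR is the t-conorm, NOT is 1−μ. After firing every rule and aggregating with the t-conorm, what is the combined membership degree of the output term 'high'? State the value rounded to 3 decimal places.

R1: near=0.20 → w = 0.2000
R2: near=0.20, sharp=0.06; AND[a·b] → w = 0.0120
R3: severe=0.66, mid=0.55; AND[a·b] → w = 0.3630
R4: near=0.20, slight=0.66; AND[a·b] → w = 0.1320
Rules with consequent 'high': {R1, R2} → strengths 0.2000, 0.0120
Aggregate via t-conorm [a + b − a·b]: 0.2096

0.210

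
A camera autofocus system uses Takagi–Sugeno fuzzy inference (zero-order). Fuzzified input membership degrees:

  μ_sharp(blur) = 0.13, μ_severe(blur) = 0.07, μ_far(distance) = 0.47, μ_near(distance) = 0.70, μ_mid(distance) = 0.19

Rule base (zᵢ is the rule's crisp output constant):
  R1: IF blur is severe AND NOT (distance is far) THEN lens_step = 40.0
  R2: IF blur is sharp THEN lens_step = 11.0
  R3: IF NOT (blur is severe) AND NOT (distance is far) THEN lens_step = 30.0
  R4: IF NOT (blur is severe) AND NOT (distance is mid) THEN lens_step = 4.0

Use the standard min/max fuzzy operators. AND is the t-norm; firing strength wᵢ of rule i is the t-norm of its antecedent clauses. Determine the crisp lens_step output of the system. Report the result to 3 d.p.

R1 (z=40.0): severe=0.07, ¬far=1−0.47=0.53; AND[min(a, b)] → w = 0.07
R2 (z=11.0): sharp=0.13 → w = 0.13
R3 (z=30.0): ¬severe=1−0.07=0.93, ¬far=1−0.47=0.53; AND[min(a, b)] → w = 0.53
R4 (z=4.0): ¬severe=1−0.07=0.93, ¬mid=1−0.19=0.81; AND[min(a, b)] → w = 0.81
Weighted average = (0.07·40.0 + 0.13·11.0 + 0.53·30.0 + 0.81·4.0) / (0.07 + 0.13 + 0.53 + 0.81)
  = 23.3700 / 1.5400 = 15.175

15.175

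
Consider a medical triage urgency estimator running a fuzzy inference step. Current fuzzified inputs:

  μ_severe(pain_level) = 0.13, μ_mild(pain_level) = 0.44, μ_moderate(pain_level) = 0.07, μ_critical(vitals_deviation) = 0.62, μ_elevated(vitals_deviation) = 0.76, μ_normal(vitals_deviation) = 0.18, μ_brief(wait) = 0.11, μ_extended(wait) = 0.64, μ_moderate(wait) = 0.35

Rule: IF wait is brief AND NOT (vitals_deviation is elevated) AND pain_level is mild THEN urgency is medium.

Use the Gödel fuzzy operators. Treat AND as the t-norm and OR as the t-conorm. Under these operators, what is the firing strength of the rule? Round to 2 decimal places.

firing strength: brief=0.11, ¬elevated=1−0.76=0.24, mild=0.44; AND[min(a, b)] → w = 0.11

0.11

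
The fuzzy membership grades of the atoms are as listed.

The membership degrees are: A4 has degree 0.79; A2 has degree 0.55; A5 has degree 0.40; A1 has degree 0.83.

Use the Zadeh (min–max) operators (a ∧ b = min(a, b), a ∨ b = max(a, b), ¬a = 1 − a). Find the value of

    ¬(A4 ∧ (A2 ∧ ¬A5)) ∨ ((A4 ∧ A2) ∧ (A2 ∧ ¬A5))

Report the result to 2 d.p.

0.55

¬A5 = 1 − 0.40 = 0.60
A2 ∧ ¬A5 = min(a, b) on (0.55, 0.60) = 0.55
A4 ∧ (A2 ∧ ¬A5) = min(a, b) on (0.79, 0.55) = 0.55
¬(A4 ∧ (A2 ∧ ¬A5)) = 1 − 0.55 = 0.45
A4 ∧ A2 = min(a, b) on (0.79, 0.55) = 0.55
¬A5 = 1 − 0.40 = 0.60
A2 ∧ ¬A5 = min(a, b) on (0.55, 0.60) = 0.55
(A4 ∧ A2) ∧ (A2 ∧ ¬A5) = min(a, b) on (0.55, 0.55) = 0.55
¬(A4 ∧ (A2 ∧ ¬A5)) ∨ ((A4 ∧ A2) ∧ (A2 ∧ ¬A5)) = max(a, b) on (0.45, 0.55) = 0.55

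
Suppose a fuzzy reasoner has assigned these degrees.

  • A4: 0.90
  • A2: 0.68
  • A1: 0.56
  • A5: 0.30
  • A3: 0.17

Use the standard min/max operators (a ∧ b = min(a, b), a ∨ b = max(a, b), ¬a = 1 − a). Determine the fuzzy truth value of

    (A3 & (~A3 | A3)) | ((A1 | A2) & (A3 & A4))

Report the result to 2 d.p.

0.17

~A3 = 1 − 0.17 = 0.83
~A3 | A3 = max(a, b) on (0.83, 0.17) = 0.83
A3 & (~A3 | A3) = min(a, b) on (0.17, 0.83) = 0.17
A1 | A2 = max(a, b) on (0.56, 0.68) = 0.68
A3 & A4 = min(a, b) on (0.17, 0.90) = 0.17
(A1 | A2) & (A3 & A4) = min(a, b) on (0.68, 0.17) = 0.17
(A3 & (~A3 | A3)) | ((A1 | A2) & (A3 & A4)) = max(a, b) on (0.17, 0.17) = 0.17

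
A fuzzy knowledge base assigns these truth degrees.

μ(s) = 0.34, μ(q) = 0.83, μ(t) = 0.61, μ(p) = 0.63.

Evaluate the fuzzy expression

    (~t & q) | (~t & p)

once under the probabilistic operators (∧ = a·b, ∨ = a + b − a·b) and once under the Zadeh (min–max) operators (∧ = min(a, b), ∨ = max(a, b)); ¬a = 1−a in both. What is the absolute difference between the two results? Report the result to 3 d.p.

0.100

Under probabilistic:
  ~t = 1 − 0.6100 = 0.3900
  ~t & q = a·b on (0.3900, 0.8300) = 0.3237
  ~t = 1 − 0.6100 = 0.3900
  ~t & p = a·b on (0.3900, 0.6300) = 0.2457
  (~t & q) | (~t & p) = a + b − a·b on (0.3237, 0.2457) = 0.4899
  → value = 0.4899
Under Zadeh (min–max):
  ~t = 1 − 0.61 = 0.39
  ~t & q = min(a, b) on (0.39, 0.83) = 0.39
  ~t = 1 − 0.61 = 0.39
  ~t & p = min(a, b) on (0.39, 0.63) = 0.39
  (~t & q) | (~t & p) = max(a, b) on (0.39, 0.39) = 0.39
  → value = 0.3900
|0.4899 − 0.3900| = 0.100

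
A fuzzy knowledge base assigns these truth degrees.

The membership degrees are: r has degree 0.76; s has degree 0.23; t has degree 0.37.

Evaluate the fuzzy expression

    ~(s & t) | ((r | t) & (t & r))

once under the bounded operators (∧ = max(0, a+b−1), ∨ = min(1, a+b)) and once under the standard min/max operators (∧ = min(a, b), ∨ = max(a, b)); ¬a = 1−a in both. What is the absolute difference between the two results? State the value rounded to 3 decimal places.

0.230

Under bounded:
  s & t = max(0, a+b−1) on (0.23, 0.37) = 0.00
  ~(s & t) = 1 − 0.00 = 1.00
  r | t = min(1, a+b) on (0.76, 0.37) = 1.00
  t & r = max(0, a+b−1) on (0.37, 0.76) = 0.13
  (r | t) & (t & r) = max(0, a+b−1) on (1.00, 0.13) = 0.13
  ~(s & t) | ((r | t) & (t & r)) = min(1, a+b) on (1.00, 0.13) = 1.00
  → value = 1.0000
Under standard min/max:
  s & t = min(a, b) on (0.23, 0.37) = 0.23
  ~(s & t) = 1 − 0.23 = 0.77
  r | t = max(a, b) on (0.76, 0.37) = 0.76
  t & r = min(a, b) on (0.37, 0.76) = 0.37
  (r | t) & (t & r) = min(a, b) on (0.76, 0.37) = 0.37
  ~(s & t) | ((r | t) & (t & r)) = max(a, b) on (0.77, 0.37) = 0.77
  → value = 0.7700
|1.0000 − 0.7700| = 0.230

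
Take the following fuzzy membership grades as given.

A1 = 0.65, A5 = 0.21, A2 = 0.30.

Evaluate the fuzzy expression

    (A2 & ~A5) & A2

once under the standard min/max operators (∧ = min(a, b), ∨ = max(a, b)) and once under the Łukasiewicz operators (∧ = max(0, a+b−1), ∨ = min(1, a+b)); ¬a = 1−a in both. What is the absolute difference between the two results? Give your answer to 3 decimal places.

Under standard min/max:
  ~A5 = 1 − 0.21 = 0.79
  A2 & ~A5 = min(a, b) on (0.30, 0.79) = 0.30
  (A2 & ~A5) & A2 = min(a, b) on (0.30, 0.30) = 0.30
  → value = 0.3000
Under Łukasiewicz:
  ~A5 = 1 − 0.21 = 0.79
  A2 & ~A5 = max(0, a+b−1) on (0.30, 0.79) = 0.09
  (A2 & ~A5) & A2 = max(0, a+b−1) on (0.09, 0.30) = 0.00
  → value = 0.0000
|0.3000 − 0.0000| = 0.300

0.300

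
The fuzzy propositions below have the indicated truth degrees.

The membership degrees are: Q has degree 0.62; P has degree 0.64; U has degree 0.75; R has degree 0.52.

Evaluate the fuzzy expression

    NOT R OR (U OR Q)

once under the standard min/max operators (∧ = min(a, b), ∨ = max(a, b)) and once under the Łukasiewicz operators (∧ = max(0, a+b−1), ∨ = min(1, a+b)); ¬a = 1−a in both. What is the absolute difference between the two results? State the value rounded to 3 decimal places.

Under standard min/max:
  NOT R = 1 − 0.52 = 0.48
  U OR Q = max(a, b) on (0.75, 0.62) = 0.75
  NOT R OR (U OR Q) = max(a, b) on (0.48, 0.75) = 0.75
  → value = 0.7500
Under Łukasiewicz:
  NOT R = 1 − 0.52 = 0.48
  U OR Q = min(1, a+b) on (0.75, 0.62) = 1.00
  NOT R OR (U OR Q) = min(1, a+b) on (0.48, 1.00) = 1.00
  → value = 1.0000
|0.7500 − 1.0000| = 0.250

0.250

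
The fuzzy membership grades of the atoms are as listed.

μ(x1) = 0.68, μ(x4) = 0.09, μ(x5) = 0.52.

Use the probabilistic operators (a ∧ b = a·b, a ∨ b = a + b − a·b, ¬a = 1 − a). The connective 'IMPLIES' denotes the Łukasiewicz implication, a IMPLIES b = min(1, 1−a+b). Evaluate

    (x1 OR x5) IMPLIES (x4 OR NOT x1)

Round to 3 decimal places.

x1 OR x5 = a + b − a·b on (0.6800, 0.5200) = 0.8464
NOT x1 = 1 − 0.6800 = 0.3200
x4 OR NOT x1 = a + b − a·b on (0.0900, 0.3200) = 0.3812
(x1 OR x5) IMPLIES (x4 OR NOT x1)  [Łukasiewicz: min(1, 1−a+b)] with a=0.8464, b=0.3812 → 0.5348

0.535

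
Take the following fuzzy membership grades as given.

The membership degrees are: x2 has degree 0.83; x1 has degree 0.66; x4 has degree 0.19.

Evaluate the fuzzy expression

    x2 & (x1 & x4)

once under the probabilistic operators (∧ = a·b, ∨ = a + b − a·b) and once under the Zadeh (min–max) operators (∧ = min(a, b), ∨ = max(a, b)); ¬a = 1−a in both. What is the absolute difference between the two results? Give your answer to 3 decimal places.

0.086

Under probabilistic:
  x1 & x4 = a·b on (0.6600, 0.1900) = 0.1254
  x2 & (x1 & x4) = a·b on (0.8300, 0.1254) = 0.1041
  → value = 0.1041
Under Zadeh (min–max):
  x1 & x4 = min(a, b) on (0.66, 0.19) = 0.19
  x2 & (x1 & x4) = min(a, b) on (0.83, 0.19) = 0.19
  → value = 0.1900
|0.1041 − 0.1900| = 0.086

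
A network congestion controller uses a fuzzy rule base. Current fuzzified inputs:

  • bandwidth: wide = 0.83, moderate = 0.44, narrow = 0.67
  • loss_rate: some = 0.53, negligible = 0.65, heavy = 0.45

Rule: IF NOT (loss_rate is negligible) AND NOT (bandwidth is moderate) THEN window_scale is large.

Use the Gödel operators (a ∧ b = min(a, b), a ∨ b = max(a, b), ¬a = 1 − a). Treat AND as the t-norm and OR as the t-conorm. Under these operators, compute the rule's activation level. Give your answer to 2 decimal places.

firing strength: ¬negligible=1−0.65=0.35, ¬moderate=1−0.44=0.56; AND[min(a, b)] → w = 0.35

0.35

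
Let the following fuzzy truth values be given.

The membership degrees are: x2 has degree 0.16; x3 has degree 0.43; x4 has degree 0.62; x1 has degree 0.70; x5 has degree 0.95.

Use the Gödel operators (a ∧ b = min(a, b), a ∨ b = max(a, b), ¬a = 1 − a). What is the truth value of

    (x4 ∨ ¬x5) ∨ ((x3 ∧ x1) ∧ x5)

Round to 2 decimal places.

0.62

¬x5 = 1 − 0.95 = 0.05
x4 ∨ ¬x5 = max(a, b) on (0.62, 0.05) = 0.62
x3 ∧ x1 = min(a, b) on (0.43, 0.70) = 0.43
(x3 ∧ x1) ∧ x5 = min(a, b) on (0.43, 0.95) = 0.43
(x4 ∨ ¬x5) ∨ ((x3 ∧ x1) ∧ x5) = max(a, b) on (0.62, 0.43) = 0.62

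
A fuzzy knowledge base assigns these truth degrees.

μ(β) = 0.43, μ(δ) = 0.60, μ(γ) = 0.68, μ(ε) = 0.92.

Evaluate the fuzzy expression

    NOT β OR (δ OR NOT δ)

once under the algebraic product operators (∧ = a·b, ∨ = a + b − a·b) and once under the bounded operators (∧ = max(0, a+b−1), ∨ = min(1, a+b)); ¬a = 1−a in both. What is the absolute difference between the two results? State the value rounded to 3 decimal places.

0.103

Under algebraic product:
  NOT β = 1 − 0.4300 = 0.5700
  NOT δ = 1 − 0.6000 = 0.4000
  δ OR NOT δ = a + b − a·b on (0.6000, 0.4000) = 0.7600
  NOT β OR (δ OR NOT δ) = a + b − a·b on (0.5700, 0.7600) = 0.8968
  → value = 0.8968
Under bounded:
  NOT β = 1 − 0.43 = 0.57
  NOT δ = 1 − 0.60 = 0.40
  δ OR NOT δ = min(1, a+b) on (0.60, 0.40) = 1.00
  NOT β OR (δ OR NOT δ) = min(1, a+b) on (0.57, 1.00) = 1.00
  → value = 1.0000
|0.8968 − 1.0000| = 0.103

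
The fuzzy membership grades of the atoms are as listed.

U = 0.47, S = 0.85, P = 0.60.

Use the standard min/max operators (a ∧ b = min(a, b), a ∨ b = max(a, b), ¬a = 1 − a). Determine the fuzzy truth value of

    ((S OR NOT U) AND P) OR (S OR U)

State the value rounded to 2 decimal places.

0.85

NOT U = 1 − 0.47 = 0.53
S OR NOT U = max(a, b) on (0.85, 0.53) = 0.85
(S OR NOT U) AND P = min(a, b) on (0.85, 0.60) = 0.60
S OR U = max(a, b) on (0.85, 0.47) = 0.85
((S OR NOT U) AND P) OR (S OR U) = max(a, b) on (0.60, 0.85) = 0.85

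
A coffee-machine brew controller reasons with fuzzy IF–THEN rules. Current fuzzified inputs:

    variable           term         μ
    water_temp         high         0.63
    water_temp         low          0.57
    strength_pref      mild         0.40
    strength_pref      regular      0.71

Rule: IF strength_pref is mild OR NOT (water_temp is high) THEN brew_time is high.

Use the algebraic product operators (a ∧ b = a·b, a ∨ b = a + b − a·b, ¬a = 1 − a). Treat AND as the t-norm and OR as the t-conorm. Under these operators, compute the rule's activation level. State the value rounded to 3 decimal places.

firing strength: mild=0.40, ¬high=1−0.63=0.37; OR[a + b − a·b] → w = 0.6220

0.622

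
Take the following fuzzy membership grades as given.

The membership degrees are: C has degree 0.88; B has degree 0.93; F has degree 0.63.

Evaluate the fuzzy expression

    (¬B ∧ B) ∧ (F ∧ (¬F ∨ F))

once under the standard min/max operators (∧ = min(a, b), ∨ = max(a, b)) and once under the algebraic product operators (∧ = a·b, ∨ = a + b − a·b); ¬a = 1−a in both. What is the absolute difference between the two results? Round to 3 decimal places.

Under standard min/max:
  ¬B = 1 − 0.93 = 0.07
  ¬B ∧ B = min(a, b) on (0.07, 0.93) = 0.07
  ¬F = 1 − 0.63 = 0.37
  ¬F ∨ F = max(a, b) on (0.37, 0.63) = 0.63
  F ∧ (¬F ∨ F) = min(a, b) on (0.63, 0.63) = 0.63
  (¬B ∧ B) ∧ (F ∧ (¬F ∨ F)) = min(a, b) on (0.07, 0.63) = 0.07
  → value = 0.0700
Under algebraic product:
  ¬B = 1 − 0.9300 = 0.0700
  ¬B ∧ B = a·b on (0.0700, 0.9300) = 0.0651
  ¬F = 1 − 0.6300 = 0.3700
  ¬F ∨ F = a + b − a·b on (0.3700, 0.6300) = 0.7669
  F ∧ (¬F ∨ F) = a·b on (0.6300, 0.7669) = 0.4831
  (¬B ∧ B) ∧ (F ∧ (¬F ∨ F)) = a·b on (0.0651, 0.4831) = 0.0315
  → value = 0.0315
|0.0700 − 0.0315| = 0.039

0.039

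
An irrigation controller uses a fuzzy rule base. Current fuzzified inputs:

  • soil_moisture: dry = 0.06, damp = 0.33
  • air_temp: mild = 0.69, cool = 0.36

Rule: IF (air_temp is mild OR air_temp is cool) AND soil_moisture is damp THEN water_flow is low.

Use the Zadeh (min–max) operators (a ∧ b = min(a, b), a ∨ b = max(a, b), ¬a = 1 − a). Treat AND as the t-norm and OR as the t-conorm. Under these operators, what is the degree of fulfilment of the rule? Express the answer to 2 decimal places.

0.33

firing strength: (mild=0.69 OR cool=0.36) = 0.69; AND[min(a, b)] with damp=0.33 → w = 0.33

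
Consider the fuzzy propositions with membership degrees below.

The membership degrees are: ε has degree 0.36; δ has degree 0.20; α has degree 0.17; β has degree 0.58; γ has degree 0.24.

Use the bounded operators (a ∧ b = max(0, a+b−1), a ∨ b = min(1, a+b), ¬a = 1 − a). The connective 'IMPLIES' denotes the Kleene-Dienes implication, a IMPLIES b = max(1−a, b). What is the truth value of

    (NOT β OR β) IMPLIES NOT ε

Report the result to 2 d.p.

0.64

NOT β = 1 − 0.58 = 0.42
NOT β OR β = min(1, a+b) on (0.42, 0.58) = 1.00
NOT ε = 1 − 0.36 = 0.64
(NOT β OR β) IMPLIES NOT ε  [Kleene-Dienes: max(1−a, b)] with a=1.00, b=0.64 → 0.64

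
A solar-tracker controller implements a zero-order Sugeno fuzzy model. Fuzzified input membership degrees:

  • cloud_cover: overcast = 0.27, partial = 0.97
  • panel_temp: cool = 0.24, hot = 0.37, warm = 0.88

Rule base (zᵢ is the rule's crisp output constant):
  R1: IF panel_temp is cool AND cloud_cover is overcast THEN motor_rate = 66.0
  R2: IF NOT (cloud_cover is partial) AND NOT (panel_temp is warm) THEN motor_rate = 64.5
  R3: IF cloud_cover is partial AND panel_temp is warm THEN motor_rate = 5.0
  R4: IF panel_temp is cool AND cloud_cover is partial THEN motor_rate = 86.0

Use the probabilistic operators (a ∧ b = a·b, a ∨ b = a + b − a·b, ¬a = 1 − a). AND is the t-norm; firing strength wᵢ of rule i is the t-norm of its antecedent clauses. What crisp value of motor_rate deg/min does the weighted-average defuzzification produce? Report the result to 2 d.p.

R1 (z=66.0): cool=0.24, overcast=0.27; AND[a·b] → w = 0.0648
R2 (z=64.5): ¬partial=1−0.97=0.03, ¬warm=1−0.88=0.12; AND[a·b] → w = 0.0036
R3 (z=5.0): partial=0.97, warm=0.88; AND[a·b] → w = 0.8536
R4 (z=86.0): cool=0.24, partial=0.97; AND[a·b] → w = 0.2328
Weighted average = (0.0648·66.0 + 0.0036·64.5 + 0.8536·5.0 + 0.2328·86.0) / (0.0648 + 0.0036 + 0.8536 + 0.2328)
  = 28.7978 / 1.1548 = 24.94

24.94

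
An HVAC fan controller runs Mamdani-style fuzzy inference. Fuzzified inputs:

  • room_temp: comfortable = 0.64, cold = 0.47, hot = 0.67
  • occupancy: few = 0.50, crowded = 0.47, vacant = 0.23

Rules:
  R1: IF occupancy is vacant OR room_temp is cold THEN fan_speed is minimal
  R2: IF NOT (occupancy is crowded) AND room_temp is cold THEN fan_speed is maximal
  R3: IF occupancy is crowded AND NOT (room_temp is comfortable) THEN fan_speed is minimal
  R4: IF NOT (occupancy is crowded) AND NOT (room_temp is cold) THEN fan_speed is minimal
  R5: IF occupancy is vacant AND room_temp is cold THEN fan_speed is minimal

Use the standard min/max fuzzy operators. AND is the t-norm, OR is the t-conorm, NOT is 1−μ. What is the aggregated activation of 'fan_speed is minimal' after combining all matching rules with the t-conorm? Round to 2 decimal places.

0.53

R1: vacant=0.23, cold=0.47; OR[max(a, b)] → w = 0.47
R2: ¬crowded=1−0.47=0.53, cold=0.47; AND[min(a, b)] → w = 0.47
R3: crowded=0.47, ¬comfortable=1−0.64=0.36; AND[min(a, b)] → w = 0.36
R4: ¬crowded=1−0.47=0.53, ¬cold=1−0.47=0.53; AND[min(a, b)] → w = 0.53
R5: vacant=0.23, cold=0.47; AND[min(a, b)] → w = 0.23
Rules with consequent 'minimal': {R1, R3, R4, R5} → strengths 0.47, 0.36, 0.53, 0.23
Aggregate via t-conorm [max(a, b)]: 0.53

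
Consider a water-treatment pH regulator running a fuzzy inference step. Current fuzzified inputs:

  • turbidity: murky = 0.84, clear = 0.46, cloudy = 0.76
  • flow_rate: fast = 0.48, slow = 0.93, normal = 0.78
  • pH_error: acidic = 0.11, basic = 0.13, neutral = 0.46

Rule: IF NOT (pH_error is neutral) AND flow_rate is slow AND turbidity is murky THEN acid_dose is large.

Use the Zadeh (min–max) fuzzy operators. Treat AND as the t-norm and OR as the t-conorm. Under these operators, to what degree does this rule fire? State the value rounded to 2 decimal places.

firing strength: ¬neutral=1−0.46=0.54, slow=0.93, murky=0.84; AND[min(a, b)] → w = 0.54

0.54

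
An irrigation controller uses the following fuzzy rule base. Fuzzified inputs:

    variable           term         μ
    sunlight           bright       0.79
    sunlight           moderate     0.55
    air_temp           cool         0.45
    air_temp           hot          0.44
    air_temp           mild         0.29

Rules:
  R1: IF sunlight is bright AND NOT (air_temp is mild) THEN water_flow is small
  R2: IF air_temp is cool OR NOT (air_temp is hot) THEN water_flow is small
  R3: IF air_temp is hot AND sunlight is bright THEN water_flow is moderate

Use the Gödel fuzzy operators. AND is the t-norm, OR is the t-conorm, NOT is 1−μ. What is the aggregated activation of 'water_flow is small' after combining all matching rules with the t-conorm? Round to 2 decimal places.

0.71

R1: bright=0.79, ¬mild=1−0.29=0.71; AND[min(a, b)] → w = 0.71
R2: cool=0.45, ¬hot=1−0.44=0.56; OR[max(a, b)] → w = 0.56
R3: hot=0.44, bright=0.79; AND[min(a, b)] → w = 0.44
Rules with consequent 'small': {R1, R2} → strengths 0.71, 0.56
Aggregate via t-conorm [max(a, b)]: 0.71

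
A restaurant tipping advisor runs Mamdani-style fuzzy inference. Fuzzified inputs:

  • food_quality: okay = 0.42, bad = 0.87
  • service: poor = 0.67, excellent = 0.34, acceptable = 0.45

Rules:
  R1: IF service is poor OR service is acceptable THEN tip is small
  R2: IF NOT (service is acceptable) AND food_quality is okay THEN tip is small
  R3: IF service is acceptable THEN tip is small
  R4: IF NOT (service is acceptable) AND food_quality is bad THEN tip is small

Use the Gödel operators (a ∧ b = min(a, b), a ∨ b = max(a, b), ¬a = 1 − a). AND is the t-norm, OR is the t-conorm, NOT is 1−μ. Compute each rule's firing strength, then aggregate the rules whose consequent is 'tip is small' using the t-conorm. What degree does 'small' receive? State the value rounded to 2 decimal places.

0.67

R1: poor=0.67, acceptable=0.45; OR[max(a, b)] → w = 0.67
R2: ¬acceptable=1−0.45=0.55, okay=0.42; AND[min(a, b)] → w = 0.42
R3: acceptable=0.45 → w = 0.45
R4: ¬acceptable=1−0.45=0.55, bad=0.87; AND[min(a, b)] → w = 0.55
Rules with consequent 'small': {R1, R2, R3, R4} → strengths 0.67, 0.42, 0.45, 0.55
Aggregate via t-conorm [max(a, b)]: 0.67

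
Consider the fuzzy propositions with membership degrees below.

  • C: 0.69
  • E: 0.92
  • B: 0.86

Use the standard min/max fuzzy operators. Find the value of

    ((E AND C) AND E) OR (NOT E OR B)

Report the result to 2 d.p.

0.86

E AND C = min(a, b) on (0.92, 0.69) = 0.69
(E AND C) AND E = min(a, b) on (0.69, 0.92) = 0.69
NOT E = 1 − 0.92 = 0.08
NOT E OR B = max(a, b) on (0.08, 0.86) = 0.86
((E AND C) AND E) OR (NOT E OR B) = max(a, b) on (0.69, 0.86) = 0.86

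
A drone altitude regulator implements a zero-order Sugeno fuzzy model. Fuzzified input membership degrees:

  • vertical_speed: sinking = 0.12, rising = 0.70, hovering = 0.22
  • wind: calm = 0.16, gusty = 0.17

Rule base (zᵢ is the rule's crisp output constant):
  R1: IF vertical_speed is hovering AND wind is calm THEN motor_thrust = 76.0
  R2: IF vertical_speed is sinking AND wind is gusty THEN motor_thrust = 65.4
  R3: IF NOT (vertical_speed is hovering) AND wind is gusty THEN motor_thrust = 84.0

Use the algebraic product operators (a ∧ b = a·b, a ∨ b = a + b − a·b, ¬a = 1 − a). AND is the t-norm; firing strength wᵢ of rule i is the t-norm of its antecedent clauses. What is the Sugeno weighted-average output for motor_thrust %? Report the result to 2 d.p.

R1 (z=76.0): hovering=0.22, calm=0.16; AND[a·b] → w = 0.0352
R2 (z=65.4): sinking=0.12, gusty=0.17; AND[a·b] → w = 0.0204
R3 (z=84.0): ¬hovering=1−0.22=0.78, gusty=0.17; AND[a·b] → w = 0.1326
Weighted average = (0.0352·76.0 + 0.0204·65.4 + 0.1326·84.0) / (0.0352 + 0.0204 + 0.1326)
  = 15.1478 / 0.1882 = 80.49

80.49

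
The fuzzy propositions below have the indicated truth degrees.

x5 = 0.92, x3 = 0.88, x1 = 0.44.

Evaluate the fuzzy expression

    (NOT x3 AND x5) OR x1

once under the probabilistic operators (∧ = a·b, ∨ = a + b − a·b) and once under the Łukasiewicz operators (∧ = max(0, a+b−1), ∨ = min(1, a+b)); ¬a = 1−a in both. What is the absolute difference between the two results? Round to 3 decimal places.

0.022

Under probabilistic:
  NOT x3 = 1 − 0.8800 = 0.1200
  NOT x3 AND x5 = a·b on (0.1200, 0.9200) = 0.1104
  (NOT x3 AND x5) OR x1 = a + b − a·b on (0.1104, 0.4400) = 0.5018
  → value = 0.5018
Under Łukasiewicz:
  NOT x3 = 1 − 0.88 = 0.12
  NOT x3 AND x5 = max(0, a+b−1) on (0.12, 0.92) = 0.04
  (NOT x3 AND x5) OR x1 = min(1, a+b) on (0.04, 0.44) = 0.48
  → value = 0.4800
|0.5018 − 0.4800| = 0.022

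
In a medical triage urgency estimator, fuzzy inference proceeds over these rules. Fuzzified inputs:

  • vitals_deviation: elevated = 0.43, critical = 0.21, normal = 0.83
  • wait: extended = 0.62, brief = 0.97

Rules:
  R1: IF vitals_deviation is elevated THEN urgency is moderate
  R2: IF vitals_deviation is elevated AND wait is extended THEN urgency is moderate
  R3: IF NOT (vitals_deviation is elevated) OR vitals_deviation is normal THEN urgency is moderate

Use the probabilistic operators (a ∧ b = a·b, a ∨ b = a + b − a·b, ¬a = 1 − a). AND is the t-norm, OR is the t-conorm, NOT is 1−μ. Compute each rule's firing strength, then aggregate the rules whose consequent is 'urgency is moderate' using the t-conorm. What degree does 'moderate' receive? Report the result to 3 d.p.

0.969

R1: elevated=0.43 → w = 0.4300
R2: elevated=0.43, extended=0.62; AND[a·b] → w = 0.2666
R3: ¬elevated=1−0.43=0.57, normal=0.83; OR[a + b − a·b] → w = 0.9269
Rules with consequent 'moderate': {R1, R2, R3} → strengths 0.4300, 0.2666, 0.9269
Aggregate via t-conorm [a + b − a·b]: 0.9694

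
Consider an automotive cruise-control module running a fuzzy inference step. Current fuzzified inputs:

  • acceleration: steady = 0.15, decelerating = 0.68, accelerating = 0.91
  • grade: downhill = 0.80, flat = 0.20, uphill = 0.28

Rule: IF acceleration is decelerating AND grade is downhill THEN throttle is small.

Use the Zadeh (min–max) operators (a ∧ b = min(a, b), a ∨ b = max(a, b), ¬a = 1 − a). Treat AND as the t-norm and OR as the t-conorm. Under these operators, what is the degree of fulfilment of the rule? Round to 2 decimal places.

0.68

firing strength: decelerating=0.68, downhill=0.80; AND[min(a, b)] → w = 0.68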